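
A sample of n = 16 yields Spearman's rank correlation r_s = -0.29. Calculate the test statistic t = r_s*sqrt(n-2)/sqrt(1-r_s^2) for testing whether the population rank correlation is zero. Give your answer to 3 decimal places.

t = r_s·√(n−2) / √(1−r_s²) with r_s = -0.29, n = 16
  = -0.29·√14 / √(1 − 0.0841)
  = -0.29·3.741657 / 0.957027
  = -1.085081 / 0.957027 = -1.134

-1.134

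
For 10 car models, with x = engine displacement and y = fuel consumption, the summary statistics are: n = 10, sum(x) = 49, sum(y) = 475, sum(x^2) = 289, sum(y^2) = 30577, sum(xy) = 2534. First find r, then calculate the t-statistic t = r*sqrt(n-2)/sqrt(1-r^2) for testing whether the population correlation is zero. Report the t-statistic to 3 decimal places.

0.988

Numerator: nΣxy − (Σx)(Σy) = 10·2534 − (49)(475) = 2065
Denominator: √[(nΣx²−(Σx)²)(nΣy²−(Σy)²)]
  nΣx²−(Σx)² = 10·289 − 2401 = 489;  nΣy²−(Σy)² = 10·30577 − 225625 = 80145
  √(489·80145) = √39190905 = 6260.2640
r = 2065 / 6260.2640 = 0.3299
t = r·√(n−2)/√(1−r²) = 0.3299·√8 / √(1−0.108834) = 0.933098 / 0.944016 = 0.988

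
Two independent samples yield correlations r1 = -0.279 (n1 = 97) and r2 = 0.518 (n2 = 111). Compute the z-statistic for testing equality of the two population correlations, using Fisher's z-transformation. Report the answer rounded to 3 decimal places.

-6.098

z1 = atanh(-0.279) = -0.286597,  z2 = atanh(0.518) = 0.573602
SE = √(1/(n1−3) + 1/(n2−3)) = √(1/94 + 1/108) = √(0.0106383 + 0.0092593) = √0.0198976 = 0.141059
z = (z1 − z2)/SE = (-0.286597 − 0.573602) / 0.141059 = -0.860199 / 0.141059 = -6.098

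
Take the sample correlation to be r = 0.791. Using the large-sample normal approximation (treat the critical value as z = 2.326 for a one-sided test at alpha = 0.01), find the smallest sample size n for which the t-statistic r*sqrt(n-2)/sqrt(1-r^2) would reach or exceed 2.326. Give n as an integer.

Need r·√(n−2)/√(1−r²) ≥ 2.326
√(n−2) ≥ 2.326·√(1−0.625681) / 0.791 = 2.326·0.611816 / 0.791 = 1.7991
n−2 ≥ 3.2368  ⇒  n ≥ 5.2368
Smallest integer n = 6

6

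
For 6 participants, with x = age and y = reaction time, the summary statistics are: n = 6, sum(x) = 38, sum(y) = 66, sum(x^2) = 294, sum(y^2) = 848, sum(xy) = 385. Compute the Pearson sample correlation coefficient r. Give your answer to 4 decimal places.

-0.4091

Numerator: nΣxy − (Σx)(Σy) = 6·385 − (38)(66) = -198
Denominator: √[(nΣx²−(Σx)²)(nΣy²−(Σy)²)]
  nΣx²−(Σx)² = 6·294 − 1444 = 320;  nΣy²−(Σy)² = 6·848 − 4356 = 732
  √(320·732) = √234240 = 483.9835
r = -198 / 483.9835 = -0.4091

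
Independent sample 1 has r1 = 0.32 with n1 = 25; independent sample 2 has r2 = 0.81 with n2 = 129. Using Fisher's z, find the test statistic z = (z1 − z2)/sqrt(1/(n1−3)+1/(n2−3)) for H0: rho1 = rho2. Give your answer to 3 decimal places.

Fisher z-transforms: z1 = atanh(0.32) = 0.331647, z2 = atanh(0.81) = 1.127029; difference d = -0.795382
Var(d) = 1/22 + 1/126 = 0.0454545 + 0.0079365 = 0.0533910
z = d/√Var(d) = -0.795382 / √0.0533910 = -0.795382 / 0.231065 = -3.442

-3.442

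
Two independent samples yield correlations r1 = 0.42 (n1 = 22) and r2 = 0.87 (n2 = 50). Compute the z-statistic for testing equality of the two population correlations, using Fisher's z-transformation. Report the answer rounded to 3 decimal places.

-3.257

Fisher z-transforms: z1 = atanh(0.42) = 0.447692, z2 = atanh(0.87) = 1.333080; difference d = -0.885388
Var(d) = 1/19 + 1/47 = 0.0526316 + 0.0212766 = 0.0739082
z = d/√Var(d) = -0.885388 / √0.0739082 = -0.885388 / 0.271861 = -3.257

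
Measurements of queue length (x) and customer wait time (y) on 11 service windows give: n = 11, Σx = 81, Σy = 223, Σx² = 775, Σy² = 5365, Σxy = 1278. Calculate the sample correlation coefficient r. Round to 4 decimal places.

-0.9378

Numerator: nΣxy − (Σx)(Σy) = 11·1278 − (81)(223) = -4005
Denominator: √[(nΣx²−(Σx)²)(nΣy²−(Σy)²)]
  nΣx²−(Σx)² = 11·775 − 6561 = 1964;  nΣy²−(Σy)² = 11·5365 − 49729 = 9286
  √(1964·9286) = √18237704 = 4270.5625
r = -4005 / 4270.5625 = -0.9378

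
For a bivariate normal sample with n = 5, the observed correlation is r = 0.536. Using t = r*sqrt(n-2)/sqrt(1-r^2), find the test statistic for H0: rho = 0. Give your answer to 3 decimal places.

t = r·√(n−2) / √(1−r²) with r = 0.536, n = 5
  = 0.536·√3 / √(1 − 0.287296)
  = 0.536·1.732051 / 0.844218
  = 0.928379 / 0.844218 = 1.100

1.100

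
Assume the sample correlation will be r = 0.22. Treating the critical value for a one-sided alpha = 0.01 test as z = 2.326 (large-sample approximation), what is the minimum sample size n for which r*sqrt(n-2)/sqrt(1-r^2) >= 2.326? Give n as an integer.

r√(n−2)/√(1−r²) ≥ 2.326  ⇔  n−2 ≥ (2.326)²·(1−r²)/r²
(1−r²)/r² = (1−0.0484)/0.0484 = 19.6612
n ≥ 2 + 5.410276·19.6612 = 2 + 106.3725 = 108.3725
⌈108.3725⌉ = 109

109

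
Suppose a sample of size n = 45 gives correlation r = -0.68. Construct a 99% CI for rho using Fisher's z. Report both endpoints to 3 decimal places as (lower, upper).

(-0.842, -0.407)

Fisher z: z_r = atanh(r) = ½·ln((1+(-0.68))/(1−(-0.68))) = -0.829114
SE(z) = 1/√(n−3) = 1/√42 = 0.154303
99% ⇒ z* = 2.576; margin = 2.576·0.154303 = 0.397485
CI on z-scale: (-1.226599, -0.431629)
Back-transform: tanh(-1.226599) = -0.841590, tanh(-0.431629) = -0.406682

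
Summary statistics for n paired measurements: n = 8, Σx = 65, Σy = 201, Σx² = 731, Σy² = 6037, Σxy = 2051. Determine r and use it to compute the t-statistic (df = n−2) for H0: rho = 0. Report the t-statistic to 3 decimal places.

Numerator: nΣxy − (Σx)(Σy) = 8·2051 − (65)(201) = 3343
Denominator: √[(nΣx²−(Σx)²)(nΣy²−(Σy)²)]
  nΣx²−(Σx)² = 8·731 − 4225 = 1623;  nΣy²−(Σy)² = 8·6037 − 40401 = 7895
  √(1623·7895) = √12813585 = 3579.6068
r = 3343 / 3579.6068 = 0.9339
t = r·√(n−2)/√(1−r²) = 0.9339·√6 / √(1−0.872169) = 2.287578 / 0.357535 = 6.398

6.398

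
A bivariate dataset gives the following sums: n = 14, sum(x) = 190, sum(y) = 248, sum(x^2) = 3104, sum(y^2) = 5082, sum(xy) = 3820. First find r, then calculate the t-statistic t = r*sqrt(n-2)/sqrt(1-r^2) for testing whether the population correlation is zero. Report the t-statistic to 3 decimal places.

3.990

Numerator: nΣxy − (Σx)(Σy) = 14·3820 − (190)(248) = 6360
Denominator: √[(nΣx²−(Σx)²)(nΣy²−(Σy)²)]
  nΣx²−(Σx)² = 14·3104 − 36100 = 7356;  nΣy²−(Σy)² = 14·5082 − 61504 = 9644
  √(7356·9644) = √70941264 = 8422.6637
r = 6360 / 8422.6637 = 0.7551
t = r·√(n−2)/√(1−r²) = 0.7551·√12 / √(1−0.570176) = 2.615743 / 0.655610 = 3.990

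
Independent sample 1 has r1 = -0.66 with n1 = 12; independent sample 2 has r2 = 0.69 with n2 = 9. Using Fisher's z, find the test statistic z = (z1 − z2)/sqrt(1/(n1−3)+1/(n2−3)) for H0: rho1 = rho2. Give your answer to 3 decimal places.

Fisher z-transforms: z1 = atanh(-0.66) = -0.792814, z2 = atanh(0.69) = 0.847956; difference d = -1.640770
Var(d) = 1/9 + 1/6 = 0.1111111 + 0.1666667 = 0.2777778
z = d/√Var(d) = -1.640770 / √0.2777778 = -1.640770 / 0.527046 = -3.113

-3.113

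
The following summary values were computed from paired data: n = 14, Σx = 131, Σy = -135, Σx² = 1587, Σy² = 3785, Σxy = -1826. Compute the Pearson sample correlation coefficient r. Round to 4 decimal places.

Numerator: nΣxy − (Σx)(Σy) = 14·(-1826) − (131)(-135) = -7879
Denominator: √[(nΣx²−(Σx)²)(nΣy²−(Σy)²)]
  nΣx²−(Σx)² = 14·1587 − 17161 = 5057;  nΣy²−(Σy)² = 14·3785 − 18225 = 34765
  √(5057·34765) = √175806605 = 13259.2083
r = -7879 / 13259.2083 = -0.5942

-0.5942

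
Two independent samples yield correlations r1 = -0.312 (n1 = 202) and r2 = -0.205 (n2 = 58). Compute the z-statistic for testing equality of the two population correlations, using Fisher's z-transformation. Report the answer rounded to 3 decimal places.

-0.754

z1 = atanh(-0.312) = -0.322760,  z2 = atanh(-0.205) = -0.207946
SE = √(1/(n1−3) + 1/(n2−3)) = √(1/199 + 1/55) = √(0.0050251 + 0.0181818) = √0.0232069 = 0.152338
z = (z1 − z2)/SE = (-0.322760 − (-0.207946)) / 0.152338 = -0.114814 / 0.152338 = -0.754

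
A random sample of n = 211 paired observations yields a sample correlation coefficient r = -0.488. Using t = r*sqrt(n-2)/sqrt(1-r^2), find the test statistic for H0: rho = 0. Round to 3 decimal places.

1 − r² = 1 − 0.238144 = 0.761856;  √(1−r²) = 0.872844
√(n−2) = √209 = 14.456832
t = r·√(n−2)/√(1−r²) = -0.488 · 14.456832 / 0.872844 = -8.083

-8.083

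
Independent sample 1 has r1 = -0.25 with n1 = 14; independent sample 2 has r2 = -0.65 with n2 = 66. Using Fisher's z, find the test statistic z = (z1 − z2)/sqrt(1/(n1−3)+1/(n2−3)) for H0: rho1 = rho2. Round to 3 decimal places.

1.591

z1 = atanh(-0.25) = -0.255413,  z2 = atanh(-0.65) = -0.775299
SE = √(1/(n1−3) + 1/(n2−3)) = √(1/11 + 1/63) = √(0.0909091 + 0.0158730) = √0.1067821 = 0.326775
z = (z1 − z2)/SE = (-0.255413 − (-0.775299)) / 0.326775 = 0.519886 / 0.326775 = 1.591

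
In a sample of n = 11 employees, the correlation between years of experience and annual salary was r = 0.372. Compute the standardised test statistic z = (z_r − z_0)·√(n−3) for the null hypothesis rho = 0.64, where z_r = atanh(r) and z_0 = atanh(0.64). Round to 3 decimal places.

z_r = atanh(0.372) = 0.390742,  z_0 = atanh(0.64) = 0.758174
SE = 1/√(n−3) = 1/√8 = 0.353553
z = (z_r − z_0)/SE = (0.390742 − 0.758174) / 0.353553 = -0.367432 / 0.353553 = -1.039

-1.039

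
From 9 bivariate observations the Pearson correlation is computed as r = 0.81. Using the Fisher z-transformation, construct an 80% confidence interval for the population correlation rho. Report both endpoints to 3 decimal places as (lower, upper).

Fisher z: z_r = atanh(r) = ½·ln((1+0.81)/(1−0.81)) = 1.127029
SE(z) = 1/√(n−3) = 1/√6 = 0.408248
80% ⇒ z* = 1.282; margin = 1.282·0.408248 = 0.523374
CI on z-scale: (0.603655, 1.650403)
Back-transform: tanh(0.603655) = 0.539645, tanh(1.650403) = 0.928913

(0.540, 0.929)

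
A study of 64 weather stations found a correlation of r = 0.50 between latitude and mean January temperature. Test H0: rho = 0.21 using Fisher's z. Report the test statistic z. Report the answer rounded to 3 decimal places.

2.625

Fisher z: atanh(0.50) = 0.549306, atanh(0.21) = 0.213171
z = (z_r − z_0)·√(n−3) = (0.549306 − 0.213171)·√61 = 0.336135 · 7.810250 = 2.625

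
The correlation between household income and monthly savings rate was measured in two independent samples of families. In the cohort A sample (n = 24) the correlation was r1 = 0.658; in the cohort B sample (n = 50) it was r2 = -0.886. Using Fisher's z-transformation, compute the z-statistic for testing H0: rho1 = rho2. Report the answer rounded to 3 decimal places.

8.352

Fisher z-transforms: z1 = atanh(0.658) = 0.789278, z2 = atanh(-0.886) = -1.403008; difference d = 2.192286
Var(d) = 1/21 + 1/47 = 0.0476190 + 0.0212766 = 0.0688956
z = d/√Var(d) = 2.192286 / √0.0688956 = 2.192286 / 0.262480 = 8.352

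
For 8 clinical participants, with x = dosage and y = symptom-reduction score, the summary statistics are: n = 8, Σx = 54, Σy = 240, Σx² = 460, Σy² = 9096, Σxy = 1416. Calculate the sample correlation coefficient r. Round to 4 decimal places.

S_xy = nΣxy − ΣxΣy = 8·1416 − 54·240 = 11328 − 12960 = -1632
S_xx = nΣx² − (Σx)² = 8·460 − 54² = 3680 − 2916 = 764
S_yy = nΣy² − (Σy)² = 8·9096 − 240² = 72768 − 57600 = 15168
r = S_xy / √(S_xx·S_yy) = -1632 / √(764·15168) = -1632 / √11588352 = -1632 / 3404.1669 = -0.4794

-0.4794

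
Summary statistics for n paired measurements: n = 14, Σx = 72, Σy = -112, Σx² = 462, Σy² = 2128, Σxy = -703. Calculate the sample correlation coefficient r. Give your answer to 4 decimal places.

-0.3778

S_xy = nΣxy − ΣxΣy = 14·(-703) − 72·(-112) = -9842 − (-8064) = -1778
S_xx = nΣx² − (Σx)² = 14·462 − 72² = 6468 − 5184 = 1284
S_yy = nΣy² − (Σy)² = 14·2128 − (-112)² = 29792 − 12544 = 17248
r = S_xy / √(S_xx·S_yy) = -1778 / √(1284·17248) = -1778 / √22146432 = -1778 / 4705.9996 = -0.3778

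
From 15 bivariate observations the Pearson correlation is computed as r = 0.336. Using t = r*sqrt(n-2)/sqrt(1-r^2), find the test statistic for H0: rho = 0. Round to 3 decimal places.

1.286

t = r·√(n−2) / √(1−r²) with r = 0.336, n = 15
  = 0.336·√13 / √(1 − 0.112896)
  = 0.336·3.605551 / 0.941862
  = 1.211465 / 0.941862 = 1.286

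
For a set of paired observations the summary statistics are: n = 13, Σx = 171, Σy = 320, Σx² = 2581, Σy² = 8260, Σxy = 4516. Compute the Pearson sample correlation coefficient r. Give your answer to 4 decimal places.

0.8606

S_xy = nΣxy − ΣxΣy = 13·4516 − 171·320 = 58708 − 54720 = 3988
S_xx = nΣx² − (Σx)² = 13·2581 − 171² = 33553 − 29241 = 4312
S_yy = nΣy² − (Σy)² = 13·8260 − 320² = 107380 − 102400 = 4980
r = S_xy / √(S_xx·S_yy) = 3988 / √(4312·4980) = 3988 / √21473760 = 3988 / 4633.9789 = 0.8606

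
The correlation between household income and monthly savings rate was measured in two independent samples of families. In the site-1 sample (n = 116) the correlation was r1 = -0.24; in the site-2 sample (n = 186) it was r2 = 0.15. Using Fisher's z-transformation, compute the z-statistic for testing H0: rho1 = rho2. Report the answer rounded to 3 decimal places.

z1 = atanh(-0.24) = -0.244774,  z2 = atanh(0.15) = 0.151140
SE = √(1/(n1−3) + 1/(n2−3)) = √(1/113 + 1/183) = √(0.0088496 + 0.0054645) = √0.0143141 = 0.119642
z = (z1 − z2)/SE = (-0.244774 − 0.151140) / 0.119642 = -0.395914 / 0.119642 = -3.309

-3.309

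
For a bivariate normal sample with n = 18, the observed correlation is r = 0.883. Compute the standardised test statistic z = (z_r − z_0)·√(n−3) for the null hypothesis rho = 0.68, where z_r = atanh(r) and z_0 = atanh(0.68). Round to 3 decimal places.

Fisher z: atanh(0.883) = 1.389224, atanh(0.68) = 0.829114
z = (z_r − z_0)·√(n−3) = (1.389224 − 0.829114)·√15 = 0.560110 · 3.872983 = 2.169

2.169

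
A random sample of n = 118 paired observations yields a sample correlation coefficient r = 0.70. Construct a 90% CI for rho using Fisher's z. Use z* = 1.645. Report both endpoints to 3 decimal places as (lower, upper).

(0.613, 0.770)

Fisher z: z_r = atanh(r) = ½·ln((1+0.70)/(1−0.70)) = 0.867301
SE(z) = 1/√(n−3) = 1/√115 = 0.093250
90% ⇒ z* = 1.645; margin = 1.645·0.093250 = 0.153396
CI on z-scale: (0.713905, 1.020697)
Back-transform: tanh(0.713905) = 0.613120, tanh(1.020697) = 0.770150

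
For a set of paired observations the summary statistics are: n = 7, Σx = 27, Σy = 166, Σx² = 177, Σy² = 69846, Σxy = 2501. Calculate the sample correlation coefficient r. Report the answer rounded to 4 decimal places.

0.8491

Numerator: nΣxy − (Σx)(Σy) = 7·2501 − (27)(166) = 13025
Denominator: √[(nΣx²−(Σx)²)(nΣy²−(Σy)²)]
  nΣx²−(Σx)² = 7·177 − 729 = 510;  nΣy²−(Σy)² = 7·69846 − 27556 = 461366
  √(510·461366) = √235296660 = 15339.3826
r = 13025 / 15339.3826 = 0.8491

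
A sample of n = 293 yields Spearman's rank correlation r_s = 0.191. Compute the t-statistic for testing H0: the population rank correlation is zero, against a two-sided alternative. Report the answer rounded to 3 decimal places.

t = r_s·√(n−2) / √(1−r_s²) with r_s = 0.191, n = 293
  = 0.191·√291 / √(1 − 0.036481)
  = 0.191·17.058722 / 0.981590
  = 3.258216 / 0.981590 = 3.319

3.319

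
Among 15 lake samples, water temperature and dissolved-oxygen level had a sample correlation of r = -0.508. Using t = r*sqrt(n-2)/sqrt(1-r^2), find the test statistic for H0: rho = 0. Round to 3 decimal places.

1 − r² = 1 − 0.258064 = 0.741936;  √(1−r²) = 0.861357
√(n−2) = √13 = 3.605551
t = r·√(n−2)/√(1−r²) = -0.508 · 3.605551 / 0.861357 = -2.126

-2.126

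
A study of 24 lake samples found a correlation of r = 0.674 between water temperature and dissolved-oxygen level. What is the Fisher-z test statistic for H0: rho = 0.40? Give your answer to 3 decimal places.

Fisher z: atanh(0.674) = 0.818037, atanh(0.40) = 0.423649
z = (z_r − z_0)·√(n−3) = (0.818037 − 0.423649)·√21 = 0.394388 · 4.582576 = 1.807

1.807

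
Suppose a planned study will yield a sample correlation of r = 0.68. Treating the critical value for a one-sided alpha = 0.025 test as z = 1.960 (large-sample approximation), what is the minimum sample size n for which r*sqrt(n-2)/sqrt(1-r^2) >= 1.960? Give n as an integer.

Need r·√(n−2)/√(1−r²) ≥ 1.960
√(n−2) ≥ 1.960·√(1−0.4624) / 0.68 = 1.960·0.733212 / 0.68 = 2.1134
n−2 ≥ 4.4665  ⇒  n ≥ 6.4665
Smallest integer n = 7

7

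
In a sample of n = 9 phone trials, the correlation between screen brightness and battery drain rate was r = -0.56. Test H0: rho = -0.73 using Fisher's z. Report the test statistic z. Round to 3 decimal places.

0.725

z_r = atanh(-0.56) = -0.632833,  z_0 = atanh(-0.73) = -0.928727
SE = 1/√(n−3) = 1/√6 = 0.408248
z = (z_r − z_0)/SE = (-0.632833 − (-0.928727)) / 0.408248 = 0.295894 / 0.408248 = 0.725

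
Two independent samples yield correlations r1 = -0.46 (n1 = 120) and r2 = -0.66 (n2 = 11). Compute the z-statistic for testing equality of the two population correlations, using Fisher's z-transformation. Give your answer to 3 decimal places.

z1 = atanh(-0.46) = -0.497311,  z2 = atanh(-0.66) = -0.792814
SE = √(1/(n1−3) + 1/(n2−3)) = √(1/117 + 1/8) = √(0.0085470 + 0.1250000) = √0.1335470 = 0.365441
z = (z1 − z2)/SE = (-0.497311 − (-0.792814)) / 0.365441 = 0.295503 / 0.365441 = 0.809

0.809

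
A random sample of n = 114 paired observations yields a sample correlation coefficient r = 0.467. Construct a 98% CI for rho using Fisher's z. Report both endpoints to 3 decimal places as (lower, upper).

(0.278, 0.621)

z_r = atanh(0.467) = 0.506227;  SE = 1/√(n−3) = 1/√111 = 0.094916
z-limits: 0.506227 ± 2.326·0.094916 = 0.506227 ± 0.220775 = [0.285452, 0.727002]
ρ-limits: (tanh 0.285452, tanh 0.727002) = (0.278, 0.621)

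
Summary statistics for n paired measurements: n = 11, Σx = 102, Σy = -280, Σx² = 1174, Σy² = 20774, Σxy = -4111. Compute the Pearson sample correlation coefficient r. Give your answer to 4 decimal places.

-0.8583

Numerator: nΣxy − (Σx)(Σy) = 11·(-4111) − (102)(-280) = -16661
Denominator: √[(nΣx²−(Σx)²)(nΣy²−(Σy)²)]
  nΣx²−(Σx)² = 11·1174 − 10404 = 2510;  nΣy²−(Σy)² = 11·20774 − 78400 = 150114
  √(2510·150114) = √376786140 = 19410.9799
r = -16661 / 19410.9799 = -0.8583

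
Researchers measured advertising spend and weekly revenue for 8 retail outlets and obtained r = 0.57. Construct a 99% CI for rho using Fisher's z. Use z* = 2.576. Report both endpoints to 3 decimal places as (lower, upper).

(-0.466, 0.947)

z_r = atanh(0.57) = 0.647523;  SE = 1/√(n−3) = 1/√5 = 0.447214
z-limits: 0.647523 ± 2.576·0.447214 = 0.647523 ± 1.152023 = [-0.504500, 1.799546]
ρ-limits: (tanh -0.504500, tanh 1.799546) = (-0.466, 0.947)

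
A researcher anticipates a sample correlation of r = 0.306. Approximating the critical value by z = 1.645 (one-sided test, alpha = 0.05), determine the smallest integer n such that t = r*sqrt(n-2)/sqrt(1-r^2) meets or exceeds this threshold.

29

Need r·√(n−2)/√(1−r²) ≥ 1.645
√(n−2) ≥ 1.645·√(1−0.093636) / 0.306 = 1.645·0.952032 / 0.306 = 5.1179
n−2 ≥ 26.1929  ⇒  n ≥ 28.1929
Smallest integer n = 29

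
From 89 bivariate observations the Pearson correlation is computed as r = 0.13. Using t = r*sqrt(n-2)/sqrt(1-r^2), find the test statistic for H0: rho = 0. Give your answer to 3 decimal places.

1 − r² = 1 − 0.0169 = 0.9831;  √(1−r²) = 0.991514
√(n−2) = √87 = 9.327379
t = r·√(n−2)/√(1−r²) = 0.13 · 9.327379 / 0.991514 = 1.223

1.223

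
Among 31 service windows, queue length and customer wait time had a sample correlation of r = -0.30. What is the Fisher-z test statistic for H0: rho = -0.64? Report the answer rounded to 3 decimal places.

z_r = atanh(-0.30) = -0.309520,  z_0 = atanh(-0.64) = -0.758174
SE = 1/√(n−3) = 1/√28 = 0.188982
z = (z_r − z_0)/SE = (-0.309520 − (-0.758174)) / 0.188982 = 0.448654 / 0.188982 = 2.374

2.374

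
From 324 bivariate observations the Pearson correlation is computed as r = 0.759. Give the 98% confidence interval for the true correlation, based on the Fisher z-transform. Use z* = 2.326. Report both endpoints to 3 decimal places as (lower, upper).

(0.698, 0.809)

z_r = atanh(0.759) = 0.993852;  SE = 1/√(n−3) = 1/√321 = 0.055815
z-limits: 0.993852 ± 2.326·0.055815 = 0.993852 ± 0.129826 = [0.864026, 1.123678]
ρ-limits: (tanh 0.864026, tanh 1.123678) = (0.698, 0.809)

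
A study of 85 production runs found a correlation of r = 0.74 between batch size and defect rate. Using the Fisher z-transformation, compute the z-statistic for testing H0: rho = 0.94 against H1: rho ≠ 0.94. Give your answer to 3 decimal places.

-7.132

Fisher z: atanh(0.74) = 0.950479, atanh(0.94) = 1.738049
z = (z_r − z_0)·√(n−3) = (0.950479 − 1.738049)·√82 = -0.787570 · 9.055385 = -7.132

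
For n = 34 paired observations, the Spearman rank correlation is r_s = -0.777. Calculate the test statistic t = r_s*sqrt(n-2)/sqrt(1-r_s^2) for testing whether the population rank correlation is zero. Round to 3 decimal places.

t = r_s·√(n−2) / √(1−r_s²) with r_s = -0.777, n = 34
  = -0.777·√32 / √(1 − 0.603729)
  = -0.777·5.656854 / 0.629501
  = -4.395376 / 0.629501 = -6.982

-6.982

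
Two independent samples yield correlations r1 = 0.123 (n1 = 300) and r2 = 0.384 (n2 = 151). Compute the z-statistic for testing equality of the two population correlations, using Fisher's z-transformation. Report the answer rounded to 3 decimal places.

Fisher z-transforms: z1 = atanh(0.123) = 0.123626, z2 = atanh(0.384) = 0.404743; difference d = -0.281117
Var(d) = 1/297 + 1/148 = 0.0033670 + 0.0067568 = 0.0101238
z = d/√Var(d) = -0.281117 / √0.0101238 = -0.281117 / 0.100617 = -2.794

-2.794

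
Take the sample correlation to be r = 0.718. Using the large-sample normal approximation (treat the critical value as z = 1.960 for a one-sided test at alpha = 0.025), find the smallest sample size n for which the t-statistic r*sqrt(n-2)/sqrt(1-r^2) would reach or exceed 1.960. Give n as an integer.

6

r√(n−2)/√(1−r²) ≥ 1.960  ⇔  n−2 ≥ (1.960)²·(1−r²)/r²
(1−r²)/r² = (1−0.515524)/0.515524 = 0.9398
n ≥ 2 + 3.8416·0.9398 = 2 + 3.6103 = 5.6103
⌈5.6103⌉ = 6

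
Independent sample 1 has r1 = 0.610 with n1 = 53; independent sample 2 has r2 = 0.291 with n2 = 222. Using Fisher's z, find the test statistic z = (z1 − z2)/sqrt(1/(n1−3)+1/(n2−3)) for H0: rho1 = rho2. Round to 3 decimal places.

Fisher z-transforms: z1 = atanh(0.610) = 0.708921, z2 = atanh(0.291) = 0.299658; difference d = 0.409263
Var(d) = 1/50 + 1/219 = 0.0200000 + 0.0045662 = 0.0245662
z = d/√Var(d) = 0.409263 / √0.0245662 = 0.409263 / 0.156736 = 2.611

2.611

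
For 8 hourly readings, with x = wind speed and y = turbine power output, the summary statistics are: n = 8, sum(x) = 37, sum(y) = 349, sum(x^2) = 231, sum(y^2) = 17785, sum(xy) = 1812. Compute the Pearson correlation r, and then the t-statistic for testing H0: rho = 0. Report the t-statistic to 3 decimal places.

S_xy = nΣxy − ΣxΣy = 8·1812 − 37·349 = 14496 − 12913 = 1583
S_xx = nΣx² − (Σx)² = 8·231 − 37² = 1848 − 1369 = 479
S_yy = nΣy² − (Σy)² = 8·17785 − 349² = 142280 − 121801 = 20479
r = S_xy / √(S_xx·S_yy) = 1583 / √(479·20479) = 1583 / √9809441 = 1583 / 3132.0027 = 0.5054
t = r·√(n−2)/√(1−r²) = 0.5054·√6 / √(1−0.255429) = 1.237972 / 0.862885 = 1.435

1.435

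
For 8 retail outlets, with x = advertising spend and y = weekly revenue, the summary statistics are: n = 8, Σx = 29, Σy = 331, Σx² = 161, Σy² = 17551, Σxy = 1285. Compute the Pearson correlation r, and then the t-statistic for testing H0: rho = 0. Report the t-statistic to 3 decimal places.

Numerator: nΣxy − (Σx)(Σy) = 8·1285 − (29)(331) = 681
Denominator: √[(nΣx²−(Σx)²)(nΣy²−(Σy)²)]
  nΣx²−(Σx)² = 8·161 − 841 = 447;  nΣy²−(Σy)² = 8·17551 − 109561 = 30847
  √(447·30847) = √13788609 = 3713.3016
r = 681 / 3713.3016 = 0.1834
t = r·√(n−2)/√(1−r²) = 0.1834·√6 / √(1−0.033636) = 0.449236 / 0.983038 = 0.457

0.457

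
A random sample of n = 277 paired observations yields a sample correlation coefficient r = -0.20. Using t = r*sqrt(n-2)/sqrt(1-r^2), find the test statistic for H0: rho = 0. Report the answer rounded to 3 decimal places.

t = r·√(n−2) / √(1−r²) with r = -0.20, n = 277
  = -0.20·√275 / √(1 − 0.0400)
  = -0.20·16.583124 / 0.979796
  = -3.316625 / 0.979796 = -3.385

-3.385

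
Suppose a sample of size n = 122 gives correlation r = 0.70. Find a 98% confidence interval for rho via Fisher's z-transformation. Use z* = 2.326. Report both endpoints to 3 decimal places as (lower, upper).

Fisher z: z_r = atanh(r) = ½·ln((1+0.70)/(1−0.70)) = 0.867301
SE(z) = 1/√(n−3) = 1/√119 = 0.091670
98% ⇒ z* = 2.326; margin = 2.326·0.091670 = 0.213224
CI on z-scale: (0.654077, 1.080525)
Back-transform: tanh(0.654077) = 0.574408, tanh(1.080525) = 0.793394

(0.574, 0.793)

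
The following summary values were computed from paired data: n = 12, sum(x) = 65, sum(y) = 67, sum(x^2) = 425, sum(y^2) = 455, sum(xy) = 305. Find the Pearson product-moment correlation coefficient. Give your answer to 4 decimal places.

S_xy = nΣxy − ΣxΣy = 12·305 − 65·67 = 3660 − 4355 = -695
S_xx = nΣx² − (Σx)² = 12·425 − 65² = 5100 − 4225 = 875
S_yy = nΣy² − (Σy)² = 12·455 − 67² = 5460 − 4489 = 971
r = S_xy / √(S_xx·S_yy) = -695 / √(875·971) = -695 / √849625 = -695 / 921.7511 = -0.7540

-0.7540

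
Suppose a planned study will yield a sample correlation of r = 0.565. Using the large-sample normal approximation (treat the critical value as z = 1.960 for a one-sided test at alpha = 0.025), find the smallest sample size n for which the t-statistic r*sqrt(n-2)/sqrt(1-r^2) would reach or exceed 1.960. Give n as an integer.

11

r√(n−2)/√(1−r²) ≥ 1.960  ⇔  n−2 ≥ (1.960)²·(1−r²)/r²
(1−r²)/r² = (1−0.319225)/0.319225 = 2.1326
n ≥ 2 + 3.8416·2.1326 = 2 + 8.1926 = 10.1926
⌈10.1926⌉ = 11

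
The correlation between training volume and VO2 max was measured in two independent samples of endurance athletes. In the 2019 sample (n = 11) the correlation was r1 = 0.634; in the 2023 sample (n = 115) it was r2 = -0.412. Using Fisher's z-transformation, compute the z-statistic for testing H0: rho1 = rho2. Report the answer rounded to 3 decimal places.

3.241

z1 = atanh(0.634) = 0.748076,  z2 = atanh(-0.412) = -0.438018
SE = √(1/(n1−3) + 1/(n2−3)) = √(1/8 + 1/112) = √(0.1250000 + 0.0089286) = √0.1339286 = 0.365963
z = (z1 − z2)/SE = (0.748076 − (-0.438018)) / 0.365963 = 1.186094 / 0.365963 = 3.241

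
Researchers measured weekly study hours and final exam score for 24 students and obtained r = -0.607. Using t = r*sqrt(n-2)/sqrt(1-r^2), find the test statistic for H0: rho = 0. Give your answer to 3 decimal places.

1 − r² = 1 − 0.368449 = 0.631551;  √(1−r²) = 0.794702
√(n−2) = √22 = 4.690416
t = r·√(n−2)/√(1−r²) = -0.607 · 4.690416 / 0.794702 = -3.583

-3.583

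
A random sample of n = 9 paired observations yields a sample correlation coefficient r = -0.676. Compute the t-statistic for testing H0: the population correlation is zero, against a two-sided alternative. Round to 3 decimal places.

-2.427

t = r·√(n−2) / √(1−r²) with r = -0.676, n = 9
  = -0.676·√7 / √(1 − 0.456976)
  = -0.676·2.645751 / 0.736902
  = -1.788528 / 0.736902 = -2.427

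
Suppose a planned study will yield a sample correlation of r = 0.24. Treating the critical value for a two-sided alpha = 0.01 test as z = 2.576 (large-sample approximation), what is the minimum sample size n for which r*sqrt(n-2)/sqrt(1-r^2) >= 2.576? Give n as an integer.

r√(n−2)/√(1−r²) ≥ 2.576  ⇔  n−2 ≥ (2.576)²·(1−r²)/r²
(1−r²)/r² = (1−0.0576)/0.0576 = 16.3611
n ≥ 2 + 6.635776·16.3611 = 2 + 108.5686 = 110.5686
⌈110.5686⌉ = 111

111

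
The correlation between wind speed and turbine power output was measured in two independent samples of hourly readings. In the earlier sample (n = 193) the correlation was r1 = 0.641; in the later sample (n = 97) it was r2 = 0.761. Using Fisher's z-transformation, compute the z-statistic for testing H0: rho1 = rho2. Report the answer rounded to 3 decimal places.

-1.893

Fisher z-transforms: z1 = atanh(0.641) = 0.759869, z2 = atanh(0.761) = 0.998587; difference d = -0.238718
Var(d) = 1/190 + 1/94 = 0.0052632 + 0.0106383 = 0.0159015
z = d/√Var(d) = -0.238718 / √0.0159015 = -0.238718 / 0.126101 = -1.893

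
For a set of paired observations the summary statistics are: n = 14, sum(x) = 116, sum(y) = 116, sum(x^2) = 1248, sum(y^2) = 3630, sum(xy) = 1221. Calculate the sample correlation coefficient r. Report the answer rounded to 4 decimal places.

0.2970

S_xy = nΣxy − ΣxΣy = 14·1221 − 116·116 = 17094 − 13456 = 3638
S_xx = nΣx² − (Σx)² = 14·1248 − 116² = 17472 − 13456 = 4016
S_yy = nΣy² − (Σy)² = 14·3630 − 116² = 50820 − 13456 = 37364
r = S_xy / √(S_xx·S_yy) = 3638 / √(4016·37364) = 3638 / √150053824 = 3638 / 12249.6459 = 0.2970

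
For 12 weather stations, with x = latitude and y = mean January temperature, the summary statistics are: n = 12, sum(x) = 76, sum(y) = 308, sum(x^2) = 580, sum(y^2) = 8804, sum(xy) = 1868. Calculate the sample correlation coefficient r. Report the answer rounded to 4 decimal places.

Numerator: nΣxy − (Σx)(Σy) = 12·1868 − (76)(308) = -992
Denominator: √[(nΣx²−(Σx)²)(nΣy²−(Σy)²)]
  nΣx²−(Σx)² = 12·580 − 5776 = 1184;  nΣy²−(Σy)² = 12·8804 − 94864 = 10784
  √(1184·10784) = √12768256 = 3573.2697
r = -992 / 3573.2697 = -0.2776

-0.2776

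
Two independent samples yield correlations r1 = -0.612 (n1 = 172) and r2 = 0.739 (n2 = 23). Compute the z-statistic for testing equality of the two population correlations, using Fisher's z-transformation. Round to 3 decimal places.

z1 = atanh(-0.612) = -0.712113,  z2 = atanh(0.739) = 0.948273
SE = √(1/(n1−3) + 1/(n2−3)) = √(1/169 + 1/20) = √(0.0059172 + 0.0500000) = √0.0559172 = 0.236468
z = (z1 − z2)/SE = (-0.712113 − 0.948273) / 0.236468 = -1.660386 / 0.236468 = -7.022

-7.022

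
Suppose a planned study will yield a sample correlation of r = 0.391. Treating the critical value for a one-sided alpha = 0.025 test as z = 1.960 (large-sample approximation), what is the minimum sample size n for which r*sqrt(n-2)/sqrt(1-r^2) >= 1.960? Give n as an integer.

Need r·√(n−2)/√(1−r²) ≥ 1.960
√(n−2) ≥ 1.960·√(1−0.152881) / 0.391 = 1.960·0.920391 / 0.391 = 4.6137
n−2 ≥ 21.2862  ⇒  n ≥ 23.2862
Smallest integer n = 24

24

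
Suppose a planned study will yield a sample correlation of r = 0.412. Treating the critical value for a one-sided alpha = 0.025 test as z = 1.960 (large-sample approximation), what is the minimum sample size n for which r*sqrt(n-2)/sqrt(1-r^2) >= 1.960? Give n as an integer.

21

r√(n−2)/√(1−r²) ≥ 1.960  ⇔  n−2 ≥ (1.960)²·(1−r²)/r²
(1−r²)/r² = (1−0.169744)/0.169744 = 4.8912
n ≥ 2 + 3.8416·4.8912 = 2 + 18.7900 = 20.7900
⌈20.7900⌉ = 21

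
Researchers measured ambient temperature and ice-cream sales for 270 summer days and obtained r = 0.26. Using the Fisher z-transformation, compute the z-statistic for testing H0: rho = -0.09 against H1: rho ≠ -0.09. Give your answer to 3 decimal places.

5.823

Fisher z: atanh(0.26) = 0.266108, atanh(-0.09) = -0.090244
z = (z_r − z_0)·√(n−3) = (0.266108 − (-0.090244))·√267 = 0.356352 · 16.340135 = 5.823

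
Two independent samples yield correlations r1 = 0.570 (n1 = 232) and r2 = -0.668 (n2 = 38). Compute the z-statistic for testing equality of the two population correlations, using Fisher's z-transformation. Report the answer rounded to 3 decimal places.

z1 = atanh(0.570) = 0.647523,  z2 = atanh(-0.668) = -0.807123
SE = √(1/(n1−3) + 1/(n2−3)) = √(1/229 + 1/35) = √(0.0043668 + 0.0285714) = √0.0329382 = 0.181489
z = (z1 − z2)/SE = (0.647523 − (-0.807123)) / 0.181489 = 1.454646 / 0.181489 = 8.015

8.015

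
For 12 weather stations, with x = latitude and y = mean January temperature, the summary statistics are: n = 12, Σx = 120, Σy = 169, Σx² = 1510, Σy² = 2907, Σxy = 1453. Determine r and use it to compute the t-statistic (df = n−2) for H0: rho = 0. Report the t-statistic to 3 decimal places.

-2.289

Numerator: nΣxy − (Σx)(Σy) = 12·1453 − (120)(169) = -2844
Denominator: √[(nΣx²−(Σx)²)(nΣy²−(Σy)²)]
  nΣx²−(Σx)² = 12·1510 − 14400 = 3720;  nΣy²−(Σy)² = 12·2907 − 28561 = 6323
  √(3720·6323) = √23521560 = 4849.9031
r = -2844 / 4849.9031 = -0.5864
t = r·√(n−2)/√(1−r²) = -0.5864·√10 / √(1−0.343865) = -1.854360 / 0.810022 = -2.289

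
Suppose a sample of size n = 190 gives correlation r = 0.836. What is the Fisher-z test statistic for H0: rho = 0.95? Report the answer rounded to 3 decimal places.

Fisher z: atanh(0.836) = 1.207739, atanh(0.95) = 1.831781
z = (z_r − z_0)·√(n−3) = (1.207739 − 1.831781)·√187 = -0.624042 · 13.674794 = -8.534

-8.534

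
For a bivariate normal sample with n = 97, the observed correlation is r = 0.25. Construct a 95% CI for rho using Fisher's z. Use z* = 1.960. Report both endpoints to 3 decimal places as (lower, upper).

(0.053, 0.428)

Fisher z: z_r = atanh(r) = ½·ln((1+0.25)/(1−0.25)) = 0.255413
SE(z) = 1/√(n−3) = 1/√94 = 0.103142
95% ⇒ z* = 1.960; margin = 1.960·0.103142 = 0.202158
CI on z-scale: (0.053255, 0.457571)
Back-transform: tanh(0.053255) = 0.053205, tanh(0.457571) = 0.428102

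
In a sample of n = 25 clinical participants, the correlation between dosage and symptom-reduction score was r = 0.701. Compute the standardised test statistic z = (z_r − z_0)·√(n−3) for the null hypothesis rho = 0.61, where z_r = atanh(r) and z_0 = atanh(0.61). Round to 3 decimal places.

0.752

Fisher z: atanh(0.701) = 0.869264, atanh(0.61) = 0.708921
z = (z_r − z_0)·√(n−3) = (0.869264 − 0.708921)·√22 = 0.160343 · 4.690416 = 0.752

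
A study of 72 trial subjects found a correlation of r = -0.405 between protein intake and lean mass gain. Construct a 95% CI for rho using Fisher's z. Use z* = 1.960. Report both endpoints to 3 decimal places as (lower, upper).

(-0.582, -0.191)

Fisher z: z_r = atanh(r) = ½·ln((1+(-0.405))/(1−(-0.405))) = -0.429616
SE(z) = 1/√(n−3) = 1/√69 = 0.120386
95% ⇒ z* = 1.960; margin = 1.960·0.120386 = 0.235957
CI on z-scale: (-0.665573, -0.193659)
Back-transform: tanh(-0.665573) = -0.582060, tanh(-0.193659) = -0.191274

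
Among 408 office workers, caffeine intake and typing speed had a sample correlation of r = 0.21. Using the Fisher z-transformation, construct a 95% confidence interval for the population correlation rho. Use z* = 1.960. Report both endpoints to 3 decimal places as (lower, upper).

(0.115, 0.301)

Fisher z: z_r = atanh(r) = ½·ln((1+0.21)/(1−0.21)) = 0.213171
SE(z) = 1/√(n−3) = 1/√405 = 0.049690
95% ⇒ z* = 1.960; margin = 1.960·0.049690 = 0.097392
CI on z-scale: (0.115779, 0.310563)
Back-transform: tanh(0.115779) = 0.115264, tanh(0.310563) = 0.300949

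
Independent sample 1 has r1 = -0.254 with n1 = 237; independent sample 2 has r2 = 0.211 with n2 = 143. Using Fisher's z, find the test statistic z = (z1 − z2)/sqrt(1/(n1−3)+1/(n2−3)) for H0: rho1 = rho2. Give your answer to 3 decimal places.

z1 = atanh(-0.254) = -0.259684,  z2 = atanh(0.211) = 0.214218
SE = √(1/(n1−3) + 1/(n2−3)) = √(1/234 + 1/140) = √(0.0042735 + 0.0071429) = √0.0114164 = 0.106848
z = (z1 − z2)/SE = (-0.259684 − 0.214218) / 0.106848 = -0.473902 / 0.106848 = -4.435

-4.435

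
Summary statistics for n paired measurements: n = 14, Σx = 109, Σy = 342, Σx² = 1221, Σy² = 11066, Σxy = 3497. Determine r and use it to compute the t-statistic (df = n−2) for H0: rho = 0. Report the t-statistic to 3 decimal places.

5.161

S_xy = nΣxy − ΣxΣy = 14·3497 − 109·342 = 48958 − 37278 = 11680
S_xx = nΣx² − (Σx)² = 14·1221 − 109² = 17094 − 11881 = 5213
S_yy = nΣy² − (Σy)² = 14·11066 − 342² = 154924 − 116964 = 37960
r = S_xy / √(S_xx·S_yy) = 11680 / √(5213·37960) = 11680 / √197885480 = 11680 / 14067.1774 = 0.8303
t = r·√(n−2)/√(1−r²) = 0.8303·√12 / √(1−0.689398) = 2.876244 / 0.557317 = 5.161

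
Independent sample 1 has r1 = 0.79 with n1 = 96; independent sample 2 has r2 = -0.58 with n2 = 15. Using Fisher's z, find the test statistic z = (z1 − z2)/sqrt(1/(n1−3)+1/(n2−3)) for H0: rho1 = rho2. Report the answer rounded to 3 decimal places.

Fisher z-transforms: z1 = atanh(0.79) = 1.071432, z2 = atanh(-0.58) = -0.662463; difference d = 1.733895
Var(d) = 1/93 + 1/12 = 0.0107527 + 0.0833333 = 0.0940860
z = d/√Var(d) = 1.733895 / √0.0940860 = 1.733895 / 0.306734 = 5.653

5.653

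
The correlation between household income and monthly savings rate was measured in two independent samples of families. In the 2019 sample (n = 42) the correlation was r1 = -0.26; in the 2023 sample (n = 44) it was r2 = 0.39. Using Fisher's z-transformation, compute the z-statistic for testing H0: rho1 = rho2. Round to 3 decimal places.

Fisher z-transforms: z1 = atanh(-0.26) = -0.266108, z2 = atanh(0.39) = 0.411800; difference d = -0.677908
Var(d) = 1/39 + 1/41 = 0.0256410 + 0.0243902 = 0.0500312
z = d/√Var(d) = -0.677908 / √0.0500312 = -0.677908 / 0.223677 = -3.031

-3.031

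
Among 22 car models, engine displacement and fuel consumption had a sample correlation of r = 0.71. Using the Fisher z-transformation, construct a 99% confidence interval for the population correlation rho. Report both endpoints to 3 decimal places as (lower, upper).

z_r = atanh(0.71) = 0.887184;  SE = 1/√(n−3) = 1/√19 = 0.229416
z-limits: 0.887184 ± 2.576·0.229416 = 0.887184 ± 0.590976 = [0.296208, 1.478160]
ρ-limits: (tanh 0.296208, tanh 1.478160) = (0.288, 0.901)

(0.288, 0.901)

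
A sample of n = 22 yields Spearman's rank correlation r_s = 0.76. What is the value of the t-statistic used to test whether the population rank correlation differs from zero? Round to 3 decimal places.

1 − r_s² = 1 − 0.5776 = 0.4224;  √(1−r_s²) = 0.649923
√(n−2) = √20 = 4.472136
t = r_s·√(n−2)/√(1−r_s²) = 0.76 · 4.472136 / 0.649923 = 5.230

5.230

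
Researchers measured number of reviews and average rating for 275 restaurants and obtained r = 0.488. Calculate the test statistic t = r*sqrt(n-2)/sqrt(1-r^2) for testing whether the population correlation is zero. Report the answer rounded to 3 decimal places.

1 − r² = 1 − 0.238144 = 0.761856;  √(1−r²) = 0.872844
√(n−2) = √273 = 16.522712
t = r·√(n−2)/√(1−r²) = 0.488 · 16.522712 / 0.872844 = 9.238

9.238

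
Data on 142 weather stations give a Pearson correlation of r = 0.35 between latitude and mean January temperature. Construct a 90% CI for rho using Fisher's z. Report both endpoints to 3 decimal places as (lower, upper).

z_r = atanh(0.35) = 0.365444;  SE = 1/√(n−3) = 1/√139 = 0.084819
z-limits: 0.365444 ± 1.645·0.084819 = 0.365444 ± 0.139527 = [0.225917, 0.504971]
ρ-limits: (tanh 0.225917, tanh 0.504971) = (0.222, 0.466)

(0.222, 0.466)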